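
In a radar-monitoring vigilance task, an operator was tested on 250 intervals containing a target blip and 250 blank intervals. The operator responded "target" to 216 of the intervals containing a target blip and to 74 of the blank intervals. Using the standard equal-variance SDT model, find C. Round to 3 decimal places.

C = -0.281

H = 216/250 = 0.8640
FA = 74/250 = 0.2960
Φ⁻¹(H) = 1.0985
Φ⁻¹(FA) = -0.5359
c = −½·[z(H) + z(FA)] = −0.5 × (1.0985 + (-0.5359)) = -0.2813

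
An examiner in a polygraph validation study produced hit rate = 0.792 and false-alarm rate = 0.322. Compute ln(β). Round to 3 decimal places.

z(H) = 0.8134
z(FA) = -0.4621
ln β = −½·[z(H)² − z(FA)²] = −0.5 × (0.6616 − 0.2135) = -0.22405

ln β = -0.224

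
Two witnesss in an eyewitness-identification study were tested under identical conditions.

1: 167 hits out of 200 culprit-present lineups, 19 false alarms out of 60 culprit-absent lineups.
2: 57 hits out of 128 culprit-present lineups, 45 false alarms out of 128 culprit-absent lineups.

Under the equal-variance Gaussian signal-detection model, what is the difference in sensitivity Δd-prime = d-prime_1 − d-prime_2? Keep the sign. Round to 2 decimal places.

Δd-prime = 1.21

1: z(0.8350) = 0.974, z(0.3167) = -0.477, d' = 1.451
2: z(0.4453) = -0.138, z(0.3516) = -0.381, d' = 0.243
Δd' = d'_1 − d'_2 = 1.451 − 0.243 = 1.208
1 has the higher sensitivity.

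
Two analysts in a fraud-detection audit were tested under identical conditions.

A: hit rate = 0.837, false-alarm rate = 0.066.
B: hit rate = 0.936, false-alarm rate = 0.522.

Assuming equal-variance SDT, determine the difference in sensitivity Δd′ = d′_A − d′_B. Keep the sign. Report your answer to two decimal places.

A: z(0.837) = 0.982, z(0.066) = -1.506, d' = 2.488
B: z(0.936) = 1.522, z(0.522) = 0.055, d' = 1.467
Δd' = d'_A − d'_B = 2.488 − 1.467 = 1.021
A has the higher sensitivity.

Δd′ = 1.02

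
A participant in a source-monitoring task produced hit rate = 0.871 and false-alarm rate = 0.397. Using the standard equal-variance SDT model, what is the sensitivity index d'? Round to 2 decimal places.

Φ⁻¹(H) = Φ⁻¹(0.871) = 1.1311
Φ⁻¹(FA) = Φ⁻¹(0.397) = -0.2611
d' = z(H) − z(FA) = 1.1311 − (-0.2611) = 1.3922

d' = 1.39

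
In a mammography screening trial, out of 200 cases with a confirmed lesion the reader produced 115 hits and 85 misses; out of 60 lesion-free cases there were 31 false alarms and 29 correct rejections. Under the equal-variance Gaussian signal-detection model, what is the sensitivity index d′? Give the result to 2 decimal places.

d′ = 0.15

H = 115/200 = 0.5750
FA = 31/60 = 0.5167
z(H) = z(0.5750) = 0.189
z(FA) = z(0.5167) = 0.042
d' = z(H) − z(FA) = 0.189 − 0.042 = 0.147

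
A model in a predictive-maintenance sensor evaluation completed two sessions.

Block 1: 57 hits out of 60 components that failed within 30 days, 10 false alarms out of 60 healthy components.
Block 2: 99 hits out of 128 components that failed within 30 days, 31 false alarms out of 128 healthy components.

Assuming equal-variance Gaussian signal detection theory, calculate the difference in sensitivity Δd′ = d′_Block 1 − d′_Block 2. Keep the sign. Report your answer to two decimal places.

Block 1: z(0.9500) = 1.645, z(0.1667) = -0.967, d' = 2.612
Block 2: z(0.7734) = 0.750, z(0.2422) = -0.699, d' = 1.449
Δd' = d'_Block 1 − d'_Block 2 = 2.612 − 1.449 = 1.163
Block 1 has the higher sensitivity.

Δd′ = 1.16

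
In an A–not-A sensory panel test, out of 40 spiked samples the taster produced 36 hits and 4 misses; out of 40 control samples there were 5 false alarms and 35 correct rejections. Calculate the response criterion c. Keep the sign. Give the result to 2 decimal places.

c = -0.07

H = 36/40 = 0.9000
FA = 5/40 = 0.1250
z(H) = 1.2816
z(FA) = -1.1503
c = −½·[z(H) + z(FA)] = −0.5 × (1.2816 + (-1.1503)) = -0.06565
c < 0: the taster has a liberal response bias.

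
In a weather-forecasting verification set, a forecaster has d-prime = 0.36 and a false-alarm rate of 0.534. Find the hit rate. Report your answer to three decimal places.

z(false-alarm rate) = z(0.534) = 0.0853
z(H) = z(FA) + d' = 0.0853 + 0.36 = 0.4453
hit rate = Φ(0.4453) = 0.6719

hit rate = 0.672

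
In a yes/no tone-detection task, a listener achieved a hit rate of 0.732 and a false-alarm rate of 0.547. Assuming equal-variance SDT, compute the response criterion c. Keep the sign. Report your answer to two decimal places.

Φ⁻¹(0.732) = 0.6189, Φ⁻¹(0.547) = 0.1181
c = −½·[z(H) + z(FA)] = −0.5 × (0.6189 + 0.1181) = -0.3685

c = -0.37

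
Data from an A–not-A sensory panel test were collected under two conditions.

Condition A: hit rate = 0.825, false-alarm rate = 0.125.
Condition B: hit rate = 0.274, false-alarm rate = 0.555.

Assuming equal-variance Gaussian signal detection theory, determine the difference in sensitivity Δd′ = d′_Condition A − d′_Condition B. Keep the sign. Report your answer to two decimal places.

Condition A: z(0.825) = 0.935, z(0.125) = -1.150, d' = 2.085
Condition B: z(0.274) = -0.601, z(0.555) = 0.138, d' = -0.739
Δd' = d'_Condition A − d'_Condition B = 2.085 − (-0.739) = 2.824
Condition A has the higher sensitivity.

Δd′ = 2.82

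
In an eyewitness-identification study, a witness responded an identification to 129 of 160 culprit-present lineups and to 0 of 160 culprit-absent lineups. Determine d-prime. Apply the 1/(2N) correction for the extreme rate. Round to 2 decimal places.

d-prime = 3.60

The false-alarm rate is 0/160 = 0, so apply the 1/(2N) correction: FA → 1/(2·160) = 0.00313.
z(H) = z(0.80625) = 0.864
z(FA) = z(0.00313) = -2.734
d' = 0.864 − (-2.734) = 3.598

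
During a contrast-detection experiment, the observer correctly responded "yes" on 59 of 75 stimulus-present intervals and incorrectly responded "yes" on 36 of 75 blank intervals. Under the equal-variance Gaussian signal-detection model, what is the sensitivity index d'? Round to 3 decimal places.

d' = 0.845

H = 59/75 = 0.7867
FA = 36/75 = 0.4800
Φ⁻¹(0.7867) = 0.7950, Φ⁻¹(0.4800) = -0.0502
d' = z(H) − z(FA) = 0.7950 − (-0.0502) = 0.8452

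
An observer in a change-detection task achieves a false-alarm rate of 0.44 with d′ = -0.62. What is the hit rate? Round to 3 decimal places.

hit rate = 0.220

z(false-alarm rate) = z(0.44) = -0.1510
z(H) = z(FA) + d' = -0.1510 + (-0.62) = -0.7710
hit rate = Φ(-0.7710) = 0.2204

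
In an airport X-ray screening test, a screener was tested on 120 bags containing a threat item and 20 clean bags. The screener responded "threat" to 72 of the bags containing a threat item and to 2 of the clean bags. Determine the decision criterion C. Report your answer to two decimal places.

H = 72/120 = 0.6000
FA = 2/20 = 0.1000
z(H) = z(0.6000) = 0.2533
z(FA) = z(0.1000) = -1.2816
c = −½·[z(H) + z(FA)] = −0.5 × (0.2533 + (-1.2816)) = 0.51415

C = 0.51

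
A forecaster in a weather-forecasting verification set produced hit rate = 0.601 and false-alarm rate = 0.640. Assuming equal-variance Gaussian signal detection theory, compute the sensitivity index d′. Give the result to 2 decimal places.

Φ⁻¹(0.601) = 0.256, Φ⁻¹(0.640) = 0.358
d' = z(H) − z(FA) = 0.256 − 0.358 = -0.102

d′ = -0.10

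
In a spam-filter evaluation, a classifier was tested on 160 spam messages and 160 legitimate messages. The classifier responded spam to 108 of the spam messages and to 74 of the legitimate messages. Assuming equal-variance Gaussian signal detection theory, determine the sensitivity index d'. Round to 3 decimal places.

d' = 0.548

H = 108/160 = 0.6750
FA = 74/160 = 0.4625
z(H) = 0.4538
z(FA) = -0.0941
d' = z(H) − z(FA) = 0.4538 − (-0.0941) = 0.5479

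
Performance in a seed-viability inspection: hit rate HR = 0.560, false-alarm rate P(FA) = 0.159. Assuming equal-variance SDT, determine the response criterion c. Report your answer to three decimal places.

z(H) = 0.1510
z(FA) = -0.9986
c = −½·[z(H) + z(FA)] = −0.5 × (0.1510 + (-0.9986)) = 0.4238
c > 0: the technician has a conservative response bias.

c = 0.424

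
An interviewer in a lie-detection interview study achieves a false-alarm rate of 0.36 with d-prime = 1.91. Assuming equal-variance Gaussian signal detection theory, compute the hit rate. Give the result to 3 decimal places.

hit rate = 0.940

z(false-alarm rate) = z(0.36) = -0.3585
z(H) = z(FA) + d' = -0.3585 + 1.91 = 1.5515
hit rate = Φ(1.5515) = 0.9396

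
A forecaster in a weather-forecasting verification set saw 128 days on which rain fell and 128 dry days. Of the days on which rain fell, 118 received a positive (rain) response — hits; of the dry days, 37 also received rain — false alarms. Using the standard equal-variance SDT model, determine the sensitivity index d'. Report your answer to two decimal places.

H = 118/128 = 0.9219
FA = 37/128 = 0.2891
z(0.9219) = 1.418, z(0.2891) = -0.556
d' = z(H) − z(FA) = 1.418 − (-0.556) = 1.974

d' = 1.97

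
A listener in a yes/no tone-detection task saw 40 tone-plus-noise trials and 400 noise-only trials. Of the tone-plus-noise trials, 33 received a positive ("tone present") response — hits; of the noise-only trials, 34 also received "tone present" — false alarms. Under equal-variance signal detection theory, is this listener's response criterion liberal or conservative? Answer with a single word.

z(H) = 0.935, z(FA) = -1.372
c = −½·(z(H) + z(FA)) = 0.2185
c > 0 → conservative criterion (biased toward responding “no”).

conservative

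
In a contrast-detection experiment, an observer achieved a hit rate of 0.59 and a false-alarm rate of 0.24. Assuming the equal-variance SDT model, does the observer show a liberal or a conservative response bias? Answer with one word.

z(H) = 0.228, z(FA) = -0.706
c = −½·(z(H) + z(FA)) = 0.239
c > 0 → conservative criterion (biased toward responding “no”).

conservative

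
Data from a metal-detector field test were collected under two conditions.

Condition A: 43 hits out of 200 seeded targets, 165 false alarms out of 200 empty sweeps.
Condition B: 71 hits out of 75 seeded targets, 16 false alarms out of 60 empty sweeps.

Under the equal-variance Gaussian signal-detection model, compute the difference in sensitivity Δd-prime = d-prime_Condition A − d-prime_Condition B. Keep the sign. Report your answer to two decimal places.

Condition A: z(0.2150) = -0.789, z(0.8250) = 0.935, d' = -1.724
Condition B: z(0.9467) = 1.614, z(0.2667) = -0.623, d' = 2.237
Δd' = d'_Condition A − d'_Condition B = -1.724 − 2.237 = -3.961
Condition B has the higher sensitivity.

Δd-prime = -3.96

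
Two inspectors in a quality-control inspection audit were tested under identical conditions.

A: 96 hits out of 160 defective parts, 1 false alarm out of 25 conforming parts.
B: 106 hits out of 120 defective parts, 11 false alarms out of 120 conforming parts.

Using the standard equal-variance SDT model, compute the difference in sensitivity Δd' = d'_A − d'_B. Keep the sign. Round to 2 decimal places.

Δd' = -0.52

A: z(0.6000) = 0.253, z(0.0400) = -1.751, d' = 2.004
B: z(0.8833) = 1.192, z(0.0917) = -1.330, d' = 2.522
Δd' = d'_A − d'_B = 2.004 − 2.522 = -0.518
B has the higher sensitivity.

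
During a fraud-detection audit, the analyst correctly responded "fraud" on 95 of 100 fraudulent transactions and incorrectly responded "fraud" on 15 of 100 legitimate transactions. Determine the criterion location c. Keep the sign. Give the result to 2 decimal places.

c = -0.30

H = 95/100 = 0.9500
FA = 15/100 = 0.1500
z(H) = z(0.9500) = 1.6449
z(FA) = z(0.1500) = -1.0364
c = −½·[z(H) + z(FA)] = −0.5 × (1.6449 + (-1.0364)) = -0.30425
c < 0: the analyst has a liberal response bias.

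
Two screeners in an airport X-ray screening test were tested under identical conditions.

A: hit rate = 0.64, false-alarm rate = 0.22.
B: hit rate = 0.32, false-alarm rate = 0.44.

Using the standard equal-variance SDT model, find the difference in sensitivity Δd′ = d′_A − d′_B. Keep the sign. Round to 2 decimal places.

A: z(0.64) = 0.358, z(0.22) = -0.772, d' = 1.130
B: z(0.32) = -0.468, z(0.44) = -0.151, d' = -0.317
Δd' = d'_A − d'_B = 1.130 − (-0.317) = 1.447
A has the higher sensitivity.

Δd′ = 1.45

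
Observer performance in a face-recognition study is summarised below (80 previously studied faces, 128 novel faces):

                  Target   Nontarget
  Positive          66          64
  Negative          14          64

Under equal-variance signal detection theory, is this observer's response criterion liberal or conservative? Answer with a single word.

liberal

z(H) = 0.935, z(FA) = 0.000
c = −½·(z(H) + z(FA)) = -0.4675
c < 0 → liberal criterion (biased toward responding “yes”).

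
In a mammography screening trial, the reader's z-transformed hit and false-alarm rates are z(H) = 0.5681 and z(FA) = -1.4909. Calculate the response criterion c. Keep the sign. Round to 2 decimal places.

c = 0.46

c = −½·[z(H) + z(FA)] = −½·(0.5681 + (-1.4909)) = 0.4614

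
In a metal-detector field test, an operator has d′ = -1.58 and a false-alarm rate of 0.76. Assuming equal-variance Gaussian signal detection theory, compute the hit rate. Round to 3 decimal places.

hit rate = 0.191

z(false-alarm rate) = z(0.76) = 0.7063
z(H) = z(FA) + d' = 0.7063 + (-1.58) = -0.8737
hit rate = Φ(-0.8737) = 0.1911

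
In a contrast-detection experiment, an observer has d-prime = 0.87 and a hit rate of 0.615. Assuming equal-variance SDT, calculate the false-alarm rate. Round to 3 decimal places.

z(hit rate) = z(0.615) = 0.2924
z(FA) = z(H) − d' = 0.2924 − 0.87 = -0.5776
false-alarm rate = Φ(-0.5776) = 0.2818

false-alarm rate = 0.282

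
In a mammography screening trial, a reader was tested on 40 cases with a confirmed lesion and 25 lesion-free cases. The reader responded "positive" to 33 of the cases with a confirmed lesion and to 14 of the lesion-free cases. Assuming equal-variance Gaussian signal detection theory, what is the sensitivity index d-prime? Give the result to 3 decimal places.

d-prime = 0.784

H = 33/40 = 0.8250
FA = 14/25 = 0.5600
z(0.8250) = 0.9346, z(0.5600) = 0.1510
d' = z(H) − z(FA) = 0.9346 − 0.1510 = 0.7836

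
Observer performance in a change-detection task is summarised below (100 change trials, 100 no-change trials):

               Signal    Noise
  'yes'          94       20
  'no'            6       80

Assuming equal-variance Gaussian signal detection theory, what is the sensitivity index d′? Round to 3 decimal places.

d′ = 2.396

H = 94/100 = 0.9400
FA = 20/100 = 0.2000
z(H) = z(0.9400) = 1.5548
z(FA) = z(0.2000) = -0.8416
d' = z(H) − z(FA) = 1.5548 − (-0.8416) = 2.3964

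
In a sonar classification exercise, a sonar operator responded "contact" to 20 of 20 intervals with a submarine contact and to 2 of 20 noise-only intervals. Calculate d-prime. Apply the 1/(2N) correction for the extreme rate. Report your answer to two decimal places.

The hit rate is 20/20 = 1, so apply the 1/(2N) correction: H → 1 − 1/(2·20) = 0.97500.
z(H) = z(0.97500) = 1.960
z(FA) = z(0.10000) = -1.282
d' = 1.960 − (-1.282) = 3.242

d-prime = 3.24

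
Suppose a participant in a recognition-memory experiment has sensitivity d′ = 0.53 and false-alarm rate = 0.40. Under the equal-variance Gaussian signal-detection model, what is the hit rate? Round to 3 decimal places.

z(false-alarm rate) = z(0.40) = -0.2533
z(H) = z(FA) + d' = -0.2533 + 0.53 = 0.2767
hit rate = Φ(0.2767) = 0.6090

hit rate = 0.609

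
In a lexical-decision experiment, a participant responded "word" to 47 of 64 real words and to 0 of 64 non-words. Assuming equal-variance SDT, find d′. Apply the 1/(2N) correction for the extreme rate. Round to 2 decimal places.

The false-alarm rate is 0/64 = 0, so apply the 1/(2N) correction: FA → 1/(2·64) = 0.00781.
z(H) = z(0.73438) = 0.626
z(FA) = z(0.00781) = -2.418
d' = 0.626 − (-2.418) = 3.044

d′ = 3.04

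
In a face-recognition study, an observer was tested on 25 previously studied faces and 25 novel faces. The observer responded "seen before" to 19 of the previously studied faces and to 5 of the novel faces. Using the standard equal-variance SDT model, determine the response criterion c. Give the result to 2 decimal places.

H = 19/25 = 0.7600
FA = 5/25 = 0.2000
z(0.7600) = 0.7063, z(0.2000) = -0.8416
c = −½·[z(H) + z(FA)] = −0.5 × (0.7063 + (-0.8416)) = 0.06765

c = 0.07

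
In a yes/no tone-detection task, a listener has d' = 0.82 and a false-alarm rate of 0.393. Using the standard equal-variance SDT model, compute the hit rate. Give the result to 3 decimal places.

hit rate = 0.708

z(false-alarm rate) = z(0.393) = -0.2715
z(H) = z(FA) + d' = -0.2715 + 0.82 = 0.5485
hit rate = Φ(0.5485) = 0.7083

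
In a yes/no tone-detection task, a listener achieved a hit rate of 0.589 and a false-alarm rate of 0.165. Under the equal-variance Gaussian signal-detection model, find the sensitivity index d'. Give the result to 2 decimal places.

d' = 1.20

Φ⁻¹(H) = 0.2250
Φ⁻¹(FA) = -0.9741
d' = z(H) − z(FA) = 0.2250 − (-0.9741) = 1.1991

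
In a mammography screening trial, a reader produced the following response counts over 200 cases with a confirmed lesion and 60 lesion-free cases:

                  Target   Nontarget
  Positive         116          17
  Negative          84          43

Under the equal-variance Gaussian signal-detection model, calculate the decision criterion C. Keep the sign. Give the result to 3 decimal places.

C = 0.186

H = 116/200 = 0.5800
FA = 17/60 = 0.2833
Φ⁻¹(H) = 0.2019
Φ⁻¹(FA) = -0.5731
c = −½·[z(H) + z(FA)] = −0.5 × (0.2019 + (-0.5731)) = 0.1856
c > 0: the reader has a conservative response bias.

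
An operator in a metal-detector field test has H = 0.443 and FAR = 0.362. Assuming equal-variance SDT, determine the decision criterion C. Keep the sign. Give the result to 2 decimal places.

C = 0.25

z(H) = z(0.443) = -0.1434
z(FA) = z(0.362) = -0.3531
c = −½·[z(H) + z(FA)] = −0.5 × (-0.1434 + (-0.3531)) = 0.24825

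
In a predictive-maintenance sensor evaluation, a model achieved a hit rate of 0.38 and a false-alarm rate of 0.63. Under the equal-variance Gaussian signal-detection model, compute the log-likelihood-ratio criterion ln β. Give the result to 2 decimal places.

ln β = 0.01

z(H) = z(0.38) = -0.305
z(FA) = z(0.63) = 0.332
ln β = −½·[z(H)² − z(FA)²] = −0.5 × (0.093 − 0.110) = 0.0085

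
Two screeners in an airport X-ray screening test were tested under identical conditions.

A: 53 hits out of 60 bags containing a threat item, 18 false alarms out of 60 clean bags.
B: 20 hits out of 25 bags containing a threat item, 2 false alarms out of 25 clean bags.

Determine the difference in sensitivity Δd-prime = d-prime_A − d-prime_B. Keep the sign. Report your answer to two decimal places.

A: z(0.8833) = 1.192, z(0.3000) = -0.524, d' = 1.716
B: z(0.8000) = 0.842, z(0.0800) = -1.405, d' = 2.247
Δd' = d'_A − d'_B = 1.716 − 2.247 = -0.531
B has the higher sensitivity.

Δd-prime = -0.53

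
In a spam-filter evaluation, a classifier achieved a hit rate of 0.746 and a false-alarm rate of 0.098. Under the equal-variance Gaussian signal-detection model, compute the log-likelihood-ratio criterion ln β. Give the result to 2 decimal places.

ln β = 0.62

z(H) = 0.662
z(FA) = -1.293
ln β = −½·[z(H)² − z(FA)²] = −0.5 × (0.438 − 1.672) = 0.617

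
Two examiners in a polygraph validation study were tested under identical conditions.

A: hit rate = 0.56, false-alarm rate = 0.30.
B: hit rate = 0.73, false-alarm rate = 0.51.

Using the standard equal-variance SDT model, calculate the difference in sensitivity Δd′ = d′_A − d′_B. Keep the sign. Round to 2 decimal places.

Δd′ = 0.09

A: z(0.56) = 0.151, z(0.30) = -0.524, d' = 0.675
B: z(0.73) = 0.613, z(0.51) = 0.025, d' = 0.588
Δd' = d'_A − d'_B = 0.675 − 0.588 = 0.087
A has the higher sensitivity.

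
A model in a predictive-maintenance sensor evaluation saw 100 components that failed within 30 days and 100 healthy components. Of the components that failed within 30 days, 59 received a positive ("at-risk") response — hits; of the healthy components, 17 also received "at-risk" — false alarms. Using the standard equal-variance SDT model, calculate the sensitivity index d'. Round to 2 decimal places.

H = 59/100 = 0.5900
FA = 17/100 = 0.1700
Φ⁻¹(H) = Φ⁻¹(0.5900) = 0.2275
Φ⁻¹(FA) = Φ⁻¹(0.1700) = -0.9542
d' = z(H) − z(FA) = 0.2275 − (-0.9542) = 1.1817

d' = 1.18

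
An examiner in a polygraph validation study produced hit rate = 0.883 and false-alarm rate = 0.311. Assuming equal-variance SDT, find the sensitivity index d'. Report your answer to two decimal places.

z(H) = 1.190
z(FA) = -0.493
d' = z(H) − z(FA) = 1.190 − (-0.493) = 1.683

d' = 1.68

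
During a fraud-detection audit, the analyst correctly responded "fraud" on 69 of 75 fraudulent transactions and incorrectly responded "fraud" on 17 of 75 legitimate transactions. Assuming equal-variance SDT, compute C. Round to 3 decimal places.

H = 69/75 = 0.9200
FA = 17/75 = 0.2267
z(H) = z(0.9200) = 1.4051
z(FA) = z(0.2267) = -0.7498
c = −½·[z(H) + z(FA)] = −0.5 × (1.4051 + (-0.7498)) = -0.32765

C = -0.328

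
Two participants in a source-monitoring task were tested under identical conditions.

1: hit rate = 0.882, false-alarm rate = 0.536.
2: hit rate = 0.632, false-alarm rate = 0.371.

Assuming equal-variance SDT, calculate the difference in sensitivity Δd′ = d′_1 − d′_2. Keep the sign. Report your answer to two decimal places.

Δd′ = 0.43

1: z(0.882) = 1.185, z(0.536) = 0.090, d' = 1.095
2: z(0.632) = 0.337, z(0.371) = -0.329, d' = 0.666
Δd' = d'_1 − d'_2 = 1.095 − 0.666 = 0.429
1 has the higher sensitivity.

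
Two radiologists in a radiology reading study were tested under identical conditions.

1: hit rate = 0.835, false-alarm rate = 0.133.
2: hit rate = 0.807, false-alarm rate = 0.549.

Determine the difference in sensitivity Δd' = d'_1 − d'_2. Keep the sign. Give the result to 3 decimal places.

Δd' = 1.343

1: z(0.835) = 0.9741, z(0.133) = -1.1123, d' = 2.0864
2: z(0.807) = 0.8669, z(0.549) = 0.1231, d' = 0.7438
Δd' = d'_1 − d'_2 = 2.0864 − 0.7438 = 1.3426
1 has the higher sensitivity.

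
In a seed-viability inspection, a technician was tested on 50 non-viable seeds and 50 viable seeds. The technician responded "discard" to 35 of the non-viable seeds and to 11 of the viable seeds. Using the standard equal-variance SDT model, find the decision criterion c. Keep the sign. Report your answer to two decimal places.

H = 35/50 = 0.7000
FA = 11/50 = 0.2200
z(H) = z(0.7000) = 0.524
z(FA) = z(0.2200) = -0.772
c = −½·[z(H) + z(FA)] = −0.5 × (0.524 + (-0.772)) = 0.124

c = 0.12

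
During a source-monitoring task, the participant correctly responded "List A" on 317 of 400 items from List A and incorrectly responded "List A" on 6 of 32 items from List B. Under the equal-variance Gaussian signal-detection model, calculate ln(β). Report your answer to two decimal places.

H = 317/400 = 0.7925
FA = 6/32 = 0.1875
Φ⁻¹(H) = Φ⁻¹(0.7925) = 0.815
Φ⁻¹(FA) = Φ⁻¹(0.1875) = -0.887
ln β = −½·[z(H)² − z(FA)²] = −0.5 × (0.664 − 0.787) = 0.0615

ln β = 0.06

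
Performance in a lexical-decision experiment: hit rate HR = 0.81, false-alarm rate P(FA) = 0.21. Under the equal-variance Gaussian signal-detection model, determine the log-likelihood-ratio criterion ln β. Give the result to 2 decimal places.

Φ⁻¹(0.81) = 0.878, Φ⁻¹(0.21) = -0.806
ln β = −½·[z(H)² − z(FA)²] = −0.5 × (0.771 − 0.650) = -0.0605

ln β = -0.06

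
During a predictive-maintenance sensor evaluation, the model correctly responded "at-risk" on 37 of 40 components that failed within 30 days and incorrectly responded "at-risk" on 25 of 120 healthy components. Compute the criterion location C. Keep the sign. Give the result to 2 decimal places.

H = 37/40 = 0.9250
FA = 25/120 = 0.2083
z(0.9250) = 1.4395, z(0.2083) = -0.8123
c = −½·[z(H) + z(FA)] = −0.5 × (1.4395 + (-0.8123)) = -0.3136
c < 0: the model has a liberal response bias.

C = -0.31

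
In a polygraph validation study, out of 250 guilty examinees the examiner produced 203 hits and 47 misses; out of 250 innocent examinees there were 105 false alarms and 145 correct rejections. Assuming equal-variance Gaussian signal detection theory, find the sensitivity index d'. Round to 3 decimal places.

d' = 1.087

H = 203/250 = 0.8120
FA = 105/250 = 0.4200
Φ⁻¹(H) = Φ⁻¹(0.8120) = 0.8853
Φ⁻¹(FA) = Φ⁻¹(0.4200) = -0.2019
d' = z(H) − z(FA) = 0.8853 − (-0.2019) = 1.0872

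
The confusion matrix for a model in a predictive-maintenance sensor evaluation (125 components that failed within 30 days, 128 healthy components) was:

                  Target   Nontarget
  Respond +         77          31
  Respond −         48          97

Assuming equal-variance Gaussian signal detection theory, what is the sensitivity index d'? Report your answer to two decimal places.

H = 77/125 = 0.6160
FA = 31/128 = 0.2422
z(H) = 0.295
z(FA) = -0.699
d' = z(H) − z(FA) = 0.295 − (-0.699) = 0.994

d' = 0.99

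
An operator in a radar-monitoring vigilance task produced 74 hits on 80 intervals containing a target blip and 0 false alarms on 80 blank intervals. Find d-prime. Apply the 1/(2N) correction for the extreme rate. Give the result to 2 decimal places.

The false-alarm rate is 0/80 = 0, so apply the 1/(2N) correction: FA → 1/(2·80) = 0.00625.
z(H) = z(0.92500) = 1.440
z(FA) = z(0.00625) = -2.498
d' = 1.440 − (-2.498) = 3.938

d-prime = 3.94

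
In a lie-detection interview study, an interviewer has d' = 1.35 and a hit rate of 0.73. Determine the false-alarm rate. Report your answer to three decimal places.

false-alarm rate = 0.231

z(hit rate) = z(0.73) = 0.6128
z(FA) = z(H) − d' = 0.6128 − 1.35 = -0.7372
false-alarm rate = Φ(-0.7372) = 0.2305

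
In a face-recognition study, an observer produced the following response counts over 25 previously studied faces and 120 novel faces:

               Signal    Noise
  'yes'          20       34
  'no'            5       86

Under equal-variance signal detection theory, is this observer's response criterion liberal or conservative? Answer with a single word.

z(H) = 0.842, z(FA) = -0.573
c = −½·(z(H) + z(FA)) = -0.1345
c < 0 → liberal criterion (biased toward responding “yes”).

liberal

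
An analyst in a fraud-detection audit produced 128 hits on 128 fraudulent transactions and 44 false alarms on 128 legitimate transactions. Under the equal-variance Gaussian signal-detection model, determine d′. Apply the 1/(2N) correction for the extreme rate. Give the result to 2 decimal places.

The hit rate is 128/128 = 1, so apply the 1/(2N) correction: H → 1 − 1/(2·128) = 0.99609.
z(H) = z(0.99609) = 2.660
z(FA) = z(0.34375) = -0.402
d' = 2.660 − (-0.402) = 3.062

d′ = 3.06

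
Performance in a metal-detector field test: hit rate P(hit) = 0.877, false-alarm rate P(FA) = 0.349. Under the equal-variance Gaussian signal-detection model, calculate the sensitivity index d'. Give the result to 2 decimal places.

d' = 1.55

Φ⁻¹(0.877) = 1.1601, Φ⁻¹(0.349) = -0.3880
d' = z(H) − z(FA) = 1.1601 − (-0.3880) = 1.5481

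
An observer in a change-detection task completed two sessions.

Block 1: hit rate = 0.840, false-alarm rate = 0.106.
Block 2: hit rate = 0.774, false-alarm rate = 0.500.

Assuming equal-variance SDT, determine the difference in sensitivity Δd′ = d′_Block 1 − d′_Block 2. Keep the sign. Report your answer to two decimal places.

Δd′ = 1.49

Block 1: z(0.840) = 0.994, z(0.106) = -1.248, d' = 2.242
Block 2: z(0.774) = 0.752, z(0.500) = 0.000, d' = 0.752
Δd' = d'_Block 1 − d'_Block 2 = 2.242 − 0.752 = 1.490
Block 1 has the higher sensitivity.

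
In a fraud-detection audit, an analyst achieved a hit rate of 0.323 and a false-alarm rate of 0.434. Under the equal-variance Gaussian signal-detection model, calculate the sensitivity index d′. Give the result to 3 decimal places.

z(H) = z(0.323) = -0.4593
z(FA) = z(0.434) = -0.1662
d' = z(H) − z(FA) = -0.4593 − (-0.1662) = -0.2931

d′ = -0.293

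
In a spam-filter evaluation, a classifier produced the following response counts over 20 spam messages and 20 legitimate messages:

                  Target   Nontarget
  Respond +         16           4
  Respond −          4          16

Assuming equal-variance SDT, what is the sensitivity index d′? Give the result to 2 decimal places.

H = 16/20 = 0.8000
FA = 4/20 = 0.2000
Φ⁻¹(H) = Φ⁻¹(0.8000) = 0.842
Φ⁻¹(FA) = Φ⁻¹(0.2000) = -0.842
d' = z(H) − z(FA) = 0.842 − (-0.842) = 1.684

d′ = 1.68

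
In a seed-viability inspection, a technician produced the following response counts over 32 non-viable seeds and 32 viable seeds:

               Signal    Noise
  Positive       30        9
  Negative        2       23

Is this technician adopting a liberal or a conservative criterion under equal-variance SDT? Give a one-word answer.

z(H) = 1.534, z(FA) = -0.579
c = −½·(z(H) + z(FA)) = -0.4775
c < 0 → liberal criterion (biased toward responding “yes”).

liberal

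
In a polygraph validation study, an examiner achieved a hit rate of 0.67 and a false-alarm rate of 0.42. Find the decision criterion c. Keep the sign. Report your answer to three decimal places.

z(0.67) = 0.4399, z(0.42) = -0.2019
c = −½·[z(H) + z(FA)] = −0.5 × (0.4399 + (-0.2019)) = -0.1190
c < 0: the examiner has a liberal response bias.

c = -0.119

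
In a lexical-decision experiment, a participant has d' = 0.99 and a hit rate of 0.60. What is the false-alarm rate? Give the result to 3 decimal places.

z(hit rate) = z(0.60) = 0.2533
z(FA) = z(H) − d' = 0.2533 − 0.99 = -0.7367
false-alarm rate = Φ(-0.7367) = 0.2307

false-alarm rate = 0.231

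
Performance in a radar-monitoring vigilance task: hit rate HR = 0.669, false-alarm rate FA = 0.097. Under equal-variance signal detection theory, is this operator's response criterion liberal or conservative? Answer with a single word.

conservative

z(H) = 0.437, z(FA) = -1.299
c = −½·(z(H) + z(FA)) = 0.431
c > 0 → conservative criterion (biased toward responding “no”).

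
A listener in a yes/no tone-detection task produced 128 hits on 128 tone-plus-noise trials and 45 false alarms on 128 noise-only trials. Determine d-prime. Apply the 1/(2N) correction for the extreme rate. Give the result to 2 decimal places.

d-prime = 3.04

The hit rate is 128/128 = 1, so apply the 1/(2N) correction: H → 1 − 1/(2·128) = 0.99609.
z(H) = z(0.99609) = 2.660
z(FA) = z(0.35156) = -0.381
d' = 2.660 − (-0.381) = 3.041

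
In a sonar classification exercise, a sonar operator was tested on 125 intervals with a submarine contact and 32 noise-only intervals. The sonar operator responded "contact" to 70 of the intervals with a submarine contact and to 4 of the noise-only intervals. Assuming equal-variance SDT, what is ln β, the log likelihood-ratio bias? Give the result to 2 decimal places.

H = 70/125 = 0.5600
FA = 4/32 = 0.1250
z(0.5600) = 0.151, z(0.1250) = -1.150
ln β = −½·[z(H)² − z(FA)²] = −0.5 × (0.023 − 1.323) = 0.650

ln β = 0.65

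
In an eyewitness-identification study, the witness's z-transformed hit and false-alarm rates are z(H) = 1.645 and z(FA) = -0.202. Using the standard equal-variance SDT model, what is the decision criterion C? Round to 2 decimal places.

c = −½·[z(H) + z(FA)] = −½·(1.645 + (-0.202)) = -0.7215

C = -0.72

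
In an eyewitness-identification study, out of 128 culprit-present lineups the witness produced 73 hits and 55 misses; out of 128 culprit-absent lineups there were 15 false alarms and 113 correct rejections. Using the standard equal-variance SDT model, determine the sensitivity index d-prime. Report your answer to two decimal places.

d-prime = 1.37

H = 73/128 = 0.5703
FA = 15/128 = 0.1172
z(0.5703) = 0.1771, z(0.1172) = -1.1891
d' = z(H) − z(FA) = 0.1771 − (-1.1891) = 1.3662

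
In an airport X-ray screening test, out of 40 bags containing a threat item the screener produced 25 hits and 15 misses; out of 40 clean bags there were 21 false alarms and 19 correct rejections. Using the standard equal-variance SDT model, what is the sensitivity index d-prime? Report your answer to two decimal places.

H = 25/40 = 0.6250
FA = 21/40 = 0.5250
z(H) = z(0.6250) = 0.3186
z(FA) = z(0.5250) = 0.0627
d' = z(H) − z(FA) = 0.3186 − 0.0627 = 0.2559

d-prime = 0.26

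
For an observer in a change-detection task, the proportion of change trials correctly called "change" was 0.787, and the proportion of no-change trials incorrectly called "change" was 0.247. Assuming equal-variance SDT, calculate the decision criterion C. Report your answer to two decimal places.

C = -0.06

Φ⁻¹(H) = Φ⁻¹(0.787) = 0.796
Φ⁻¹(FA) = Φ⁻¹(0.247) = -0.684
c = −½·[z(H) + z(FA)] = −0.5 × (0.796 + (-0.684)) = -0.056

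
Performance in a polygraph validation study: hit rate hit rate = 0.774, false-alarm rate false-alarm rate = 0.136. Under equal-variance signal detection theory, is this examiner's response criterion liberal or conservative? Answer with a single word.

z(H) = 0.752, z(FA) = -1.098
c = −½·(z(H) + z(FA)) = 0.173
c > 0 → conservative criterion (biased toward responding “no”).

conservative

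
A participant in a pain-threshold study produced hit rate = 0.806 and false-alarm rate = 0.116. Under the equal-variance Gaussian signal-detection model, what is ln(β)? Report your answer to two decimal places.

Φ⁻¹(H) = Φ⁻¹(0.806) = 0.863
Φ⁻¹(FA) = Φ⁻¹(0.116) = -1.195
ln β = −½·[z(H)² − z(FA)²] = −0.5 × (0.745 − 1.428) = 0.3415

ln β = 0.34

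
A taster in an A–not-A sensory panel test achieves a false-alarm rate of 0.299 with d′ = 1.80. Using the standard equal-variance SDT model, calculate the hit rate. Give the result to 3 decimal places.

z(false-alarm rate) = z(0.299) = -0.5273
z(H) = z(FA) + d' = -0.5273 + 1.80 = 1.2727
hit rate = Φ(1.2727) = 0.8984

hit rate = 0.898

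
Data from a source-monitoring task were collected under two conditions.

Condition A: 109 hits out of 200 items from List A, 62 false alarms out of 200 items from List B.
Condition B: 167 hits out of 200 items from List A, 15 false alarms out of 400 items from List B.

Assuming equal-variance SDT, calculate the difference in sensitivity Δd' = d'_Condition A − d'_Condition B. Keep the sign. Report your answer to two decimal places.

Δd' = -2.15

Condition A: z(0.5450) = 0.113, z(0.3100) = -0.496, d' = 0.609
Condition B: z(0.8350) = 0.974, z(0.0375) = -1.780, d' = 2.754
Δd' = d'_Condition A − d'_Condition B = 0.609 − 2.754 = -2.145
Condition B has the higher sensitivity.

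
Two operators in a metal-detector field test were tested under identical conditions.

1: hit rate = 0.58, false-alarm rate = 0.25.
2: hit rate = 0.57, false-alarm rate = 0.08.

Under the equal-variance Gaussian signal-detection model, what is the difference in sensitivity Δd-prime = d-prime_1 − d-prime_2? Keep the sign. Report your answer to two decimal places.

1: z(0.58) = 0.202, z(0.25) = -0.674, d' = 0.876
2: z(0.57) = 0.176, z(0.08) = -1.405, d' = 1.581
Δd' = d'_1 − d'_2 = 0.876 − 1.581 = -0.705
2 has the higher sensitivity.

Δd-prime = -0.71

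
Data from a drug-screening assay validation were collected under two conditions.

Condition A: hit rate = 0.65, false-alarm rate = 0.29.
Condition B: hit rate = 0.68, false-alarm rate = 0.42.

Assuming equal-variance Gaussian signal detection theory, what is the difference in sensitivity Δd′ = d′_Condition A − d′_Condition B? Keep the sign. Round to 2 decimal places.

Δd′ = 0.27

Condition A: z(0.65) = 0.385, z(0.29) = -0.553, d' = 0.938
Condition B: z(0.68) = 0.468, z(0.42) = -0.202, d' = 0.670
Δd' = d'_Condition A − d'_Condition B = 0.938 − 0.670 = 0.268
Condition A has the higher sensitivity.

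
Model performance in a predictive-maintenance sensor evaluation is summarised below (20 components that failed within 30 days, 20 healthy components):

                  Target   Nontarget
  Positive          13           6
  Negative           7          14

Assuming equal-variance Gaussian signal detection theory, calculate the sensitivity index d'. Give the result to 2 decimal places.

d' = 0.91

H = 13/20 = 0.6500
FA = 6/20 = 0.3000
z(0.6500) = 0.3853, z(0.3000) = -0.5244
d' = z(H) − z(FA) = 0.3853 − (-0.5244) = 0.9097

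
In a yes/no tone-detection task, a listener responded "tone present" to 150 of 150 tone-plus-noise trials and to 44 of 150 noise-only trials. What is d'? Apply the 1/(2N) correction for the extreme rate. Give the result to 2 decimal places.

The hit rate is 150/150 = 1, so apply the 1/(2N) correction: H → 1 − 1/(2·150) = 0.99667.
z(H) = z(0.99667) = 2.713
z(FA) = z(0.29333) = -0.544
d' = 2.713 − (-0.544) = 3.257

d' = 3.26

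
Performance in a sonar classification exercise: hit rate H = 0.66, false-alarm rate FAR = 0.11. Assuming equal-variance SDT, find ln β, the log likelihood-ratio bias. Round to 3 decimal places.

ln β = 0.667

Φ⁻¹(H) = 0.4125
Φ⁻¹(FA) = -1.2265
ln β = −½·[z(H)² − z(FA)²] = −0.5 × (0.1702 − 1.5043) = 0.66705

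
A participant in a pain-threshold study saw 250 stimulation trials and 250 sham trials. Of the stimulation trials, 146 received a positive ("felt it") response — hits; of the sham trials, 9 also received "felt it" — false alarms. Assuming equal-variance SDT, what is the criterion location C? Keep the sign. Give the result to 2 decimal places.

C = 0.79

H = 146/250 = 0.5840
FA = 9/250 = 0.0360
z(H) = 0.2121
z(FA) = -1.7991
c = −½·[z(H) + z(FA)] = −0.5 × (0.2121 + (-1.7991)) = 0.7935
c > 0: the participant has a conservative response bias.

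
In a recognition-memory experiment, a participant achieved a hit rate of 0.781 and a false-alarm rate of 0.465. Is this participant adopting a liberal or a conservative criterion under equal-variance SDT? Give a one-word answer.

liberal

z(H) = 0.776, z(FA) = -0.088
c = −½·(z(H) + z(FA)) = -0.344
c < 0 → liberal criterion (biased toward responding “yes”).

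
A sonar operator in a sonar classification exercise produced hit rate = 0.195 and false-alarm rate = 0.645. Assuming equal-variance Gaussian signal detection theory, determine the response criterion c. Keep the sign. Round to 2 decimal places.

z(H) = z(0.195) = -0.8596
z(FA) = z(0.645) = 0.3719
c = −½·[z(H) + z(FA)] = −0.5 × (-0.8596 + 0.3719) = 0.24385
c > 0: the sonar operator has a conservative response bias.

c = 0.24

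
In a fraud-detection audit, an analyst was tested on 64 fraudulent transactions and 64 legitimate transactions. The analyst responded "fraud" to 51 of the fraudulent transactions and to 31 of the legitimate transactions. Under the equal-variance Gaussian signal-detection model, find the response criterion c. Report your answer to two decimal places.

c = -0.40

H = 51/64 = 0.7969
FA = 31/64 = 0.4844
Φ⁻¹(H) = Φ⁻¹(0.7969) = 0.831
Φ⁻¹(FA) = Φ⁻¹(0.4844) = -0.039
c = −½·[z(H) + z(FA)] = −0.5 × (0.831 + (-0.039)) = -0.396
c < 0: the analyst has a liberal response bias.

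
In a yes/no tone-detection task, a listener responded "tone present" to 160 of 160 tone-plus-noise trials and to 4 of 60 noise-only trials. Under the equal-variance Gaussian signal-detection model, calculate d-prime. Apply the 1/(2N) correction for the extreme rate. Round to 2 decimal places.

The hit rate is 160/160 = 1, so apply the 1/(2N) correction: H → 1 − 1/(2·160) = 0.99687.
z(H) = z(0.99687) = 2.734
z(FA) = z(0.06667) = -1.501
d' = 2.734 − (-1.501) = 4.235

d-prime = 4.24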